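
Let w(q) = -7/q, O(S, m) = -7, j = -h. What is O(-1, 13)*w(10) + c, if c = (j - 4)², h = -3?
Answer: 59/10 ≈ 5.9000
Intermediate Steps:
j = 3 (j = -1*(-3) = 3)
c = 1 (c = (3 - 4)² = (-1)² = 1)
O(-1, 13)*w(10) + c = -(-49)/10 + 1 = -7*(-7/10) + 1 = 49/10 + 1 = 59/10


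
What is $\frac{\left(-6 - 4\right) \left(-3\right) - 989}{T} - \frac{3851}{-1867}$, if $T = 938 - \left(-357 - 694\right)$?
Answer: $\frac{5869186}{3713463} \approx 1.5805$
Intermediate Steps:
$T = 1989$ ($T = 938 - -1051 = 938 + 1051 = 1989$)
$\frac{\left(-6 - 4\right) \left(-3\right) - 989}{T} - \frac{3851}{-1867} = \frac{\left(-6 - 4\right) \left(-3\right) - 989}{1989} - \frac{3851}{-1867} = \left(\left(-10\right) \left(-3\right) - 989\right) \frac{1}{1989} - - \frac{3851}{1867} = \left(30 - 989\right) \frac{1}{1989} + \frac{3851}{1867} = \left(-959\right) \frac{1}{1989} + \frac{3851}{1867} = - \frac{959}{1989} + \frac{3851}{1867} = \frac{5869186}{3713463}$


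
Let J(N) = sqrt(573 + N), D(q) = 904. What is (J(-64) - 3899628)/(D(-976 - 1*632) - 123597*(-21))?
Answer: -3899628/2596441 + sqrt(509)/2596441 ≈ -1.5019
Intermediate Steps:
(J(-64) - 3899628)/(D(-976 - 1*632) - 123597*(-21)) = (sqrt(573 - 64) - 3899628)/(904 - 123597*(-21)) = (sqrt(509) - 3899628)/(904 + 2595537) = (-3899628 + sqrt(509))/2596441 = (-3899628 + sqrt(509))*(1/2596441) = -3899628/2596441 + sqrt(509)/2596441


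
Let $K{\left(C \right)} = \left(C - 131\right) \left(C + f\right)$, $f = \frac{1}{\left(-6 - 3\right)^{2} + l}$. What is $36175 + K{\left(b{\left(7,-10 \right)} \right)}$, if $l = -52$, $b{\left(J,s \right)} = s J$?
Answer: $\frac{1456904}{29} \approx 50238.0$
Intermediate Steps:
$b{\left(J,s \right)} = J s$
$f = \frac{1}{29}$ ($f = \frac{1}{\left(-6 - 3\right)^{2} - 52} = \frac{1}{\left(-9\right)^{2} - 52} = \frac{1}{81 - 52} = \frac{1}{29} \approx 0.034483$)
$K{\left(C \right)} = \left(-131 + C\right) \left(\frac{1}{29} + C\right)$ ($K{\left(C \right)} = \left(C - 131\right) \left(C + \frac{1}{29}\right) = \left(-131 + C\right) \left(\frac{1}{29} + C\right)$)
$36175 + K{\left(b{\left(7,-10 \right)} \right)} = 36175 - \left(\frac{131}{29} - 4900 + \frac{3798}{29} \cdot 7 \left(-10\right)\right) = 36175 - \left(- \frac{265729}{29} - 4900\right) = 36175 + \left(- \frac{131}{29} + 4900 + \frac{265860}{29}\right) = 36175 + \frac{407829}{29} = \frac{1456904}{29}$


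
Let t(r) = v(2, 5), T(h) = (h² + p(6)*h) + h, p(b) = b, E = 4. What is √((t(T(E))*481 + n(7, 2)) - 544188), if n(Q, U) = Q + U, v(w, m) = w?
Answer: I*√543217 ≈ 737.03*I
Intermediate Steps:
T(h) = h² + 7*h (T(h) = (h² + 6*h) + h = h² + 7*h)
t(r) = 2
√((t(T(E))*481 + n(7, 2)) - 544188) = √((2*481 + (7 + 2)) - 544188) = √((962 + 9) - 544188) = √(971 - 544188) = √(-543217) = I*√543217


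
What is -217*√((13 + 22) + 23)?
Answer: -217*√58 ≈ -1652.6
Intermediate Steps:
-217*√((13 + 22) + 23) = -217*√(35 + 23) = -217*√58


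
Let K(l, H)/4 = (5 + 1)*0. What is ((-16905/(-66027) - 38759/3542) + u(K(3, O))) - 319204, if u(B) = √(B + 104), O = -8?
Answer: -3554951595539/11136554 + 2*√26 ≈ -3.1920e+5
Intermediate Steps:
K(l, H) = 0 (K(l, H) = 4*((5 + 1)*0) = 4*(6*0) = 4*0 = 0)
u(B) = √(104 + B)
((-16905/(-66027) - 38759/3542) + u(K(3, O))) - 319204 = ((-16905/(-66027) - 38759/3542) + √(104 + 0)) - 319204 = ((-16905*(-1/66027) - 38759*1/3542) + √104) - 319204 = ((5635/22009 - 5537/506) + 2*√26) - 319204 = (-119012523/11136554 + 2*√26) - 319204 = -3554951595539/11136554 + 2*√26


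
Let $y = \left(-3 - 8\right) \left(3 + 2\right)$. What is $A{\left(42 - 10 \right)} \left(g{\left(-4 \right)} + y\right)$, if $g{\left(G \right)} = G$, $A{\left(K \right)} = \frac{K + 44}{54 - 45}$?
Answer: $- \frac{4484}{9} \approx -498.22$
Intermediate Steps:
$A{\left(K \right)} = \frac{44}{9} + \frac{K}{9}$ ($A{\left(K \right)} = \frac{44 + K}{9} = \left(44 + K\right) \frac{1}{9} = \frac{44}{9} + \frac{K}{9}$)
$y = -55$ ($y = \left(-3 - 8\right) 5 = \left(-11\right) 5 = -55$)
$A{\left(42 - 10 \right)} \left(g{\left(-4 \right)} + y\right) = \left(\frac{44}{9} + \frac{42 - 10}{9}\right) \left(-4 - 55\right) = \left(\frac{44}{9} + \frac{42 - 10}{9}\right) \left(-59\right) = \left(\frac{44}{9} + \frac{1}{9} \cdot 32\right) \left(-59\right) = \left(\frac{44}{9} + \frac{32}{9}\right) \left(-59\right) = \frac{76}{9} \left(-59\right) = - \frac{4484}{9}$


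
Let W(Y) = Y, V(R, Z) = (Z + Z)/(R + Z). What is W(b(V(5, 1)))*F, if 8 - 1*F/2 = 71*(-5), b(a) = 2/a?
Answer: 4356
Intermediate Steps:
V(R, Z) = 2*Z/(R + Z) (V(R, Z) = (2*Z)/(R + Z) = 2*Z/(R + Z))
F = 726 (F = 16 - 142*(-5) = 16 - 2*(-355) = 16 + 710 = 726)
W(b(V(5, 1)))*F = (2/((2*1/(5 + 1))))*726 = (2/((2*1/6)))*726 = (2/((2*1*(⅙))))*726 = (2/(⅓))*726 = (2*3)*726 = 6*726 = 4356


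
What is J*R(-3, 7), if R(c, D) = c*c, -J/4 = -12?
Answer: 432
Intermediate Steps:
J = 48 (J = -4*(-12) = 48)
R(c, D) = c**2
J*R(-3, 7) = 48*(-3)**2 = 48*9 = 432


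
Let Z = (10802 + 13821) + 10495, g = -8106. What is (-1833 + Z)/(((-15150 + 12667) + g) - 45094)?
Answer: -11095/18561 ≈ -0.59776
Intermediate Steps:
Z = 35118 (Z = 24623 + 10495 = 35118)
(-1833 + Z)/(((-15150 + 12667) + g) - 45094) = (-1833 + 35118)/(((-15150 + 12667) - 8106) - 45094) = 33285/((-2483 - 8106) - 45094) = 33285/(-10589 - 45094) = 33285/(-55683) = 33285*(-1/55683) = -11095/18561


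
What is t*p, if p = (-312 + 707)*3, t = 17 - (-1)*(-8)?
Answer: 10665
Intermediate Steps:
t = 9 (t = 17 - 1*8 = 17 - 8 = 9)
p = 1185 (p = 395*3 = 1185)
t*p = 9*1185 = 10665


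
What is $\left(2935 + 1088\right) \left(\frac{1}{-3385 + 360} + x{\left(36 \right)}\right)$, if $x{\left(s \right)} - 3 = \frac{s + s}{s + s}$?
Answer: $\frac{48674277}{3025} \approx 16091.0$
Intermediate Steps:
$x{\left(s \right)} = 4$ ($x{\left(s \right)} = 3 + \frac{s + s}{s + s} = 3 + \frac{2 s}{2 s} = 3 + 2 s \frac{1}{2 s} = 3 + 1 = 4$)
$\left(2935 + 1088\right) \left(\frac{1}{-3385 + 360} + x{\left(36 \right)}\right) = \left(2935 + 1088\right) \left(\frac{1}{-3385 + 360} + 4\right) = 4023 \left(\frac{1}{-3025} + 4\right) = 4023 \left(- \frac{1}{3025} + 4\right) = 4023 \cdot \frac{12099}{3025} = \frac{48674277}{3025}$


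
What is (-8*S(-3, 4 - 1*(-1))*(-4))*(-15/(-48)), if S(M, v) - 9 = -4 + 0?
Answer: 50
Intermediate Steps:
S(M, v) = 5 (S(M, v) = 9 + (-4 + 0) = 9 - 4 = 5)
(-8*S(-3, 4 - 1*(-1))*(-4))*(-15/(-48)) = (-8*5*(-4))*(-15/(-48)) = (-40*(-4))*(-15*(-1/48)) = 160*(5/16) = 50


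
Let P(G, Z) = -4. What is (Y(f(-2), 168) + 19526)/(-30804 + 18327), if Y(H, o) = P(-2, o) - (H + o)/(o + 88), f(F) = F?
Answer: -832911/532352 ≈ -1.5646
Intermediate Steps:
Y(H, o) = -4 - (H + o)/(88 + o) (Y(H, o) = -4 - (H + o)/(o + 88) = -4 - (H + o)/(88 + o))
(Y(f(-2), 168) + 19526)/(-30804 + 18327) = ((-352 - 1*(-2) - 5*168)/(88 + 168) + 19526)/(-30804 + 18327) = ((-352 + 2 - 840)/256 + 19526)/(-12477) = ((1/256)*(-1190) + 19526)*(-1/12477) = (-595/128 + 19526)*(-1/12477) = (2498733/128)*(-1/12477) = -832911/532352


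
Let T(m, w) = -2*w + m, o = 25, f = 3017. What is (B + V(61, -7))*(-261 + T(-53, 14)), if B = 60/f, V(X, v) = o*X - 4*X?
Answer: -1321774254/3017 ≈ -4.3811e+5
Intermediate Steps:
T(m, w) = m - 2*w
V(X, v) = 21*X (V(X, v) = 25*X - 4*X = 21*X)
B = 60/3017 ≈ 0.019887
(B + V(61, -7))*(-261 + T(-53, 14)) = (60/3017 + 21*61)*(-261 + (-53 - 2*14)) = (60/3017 + 1281)*(-261 + (-53 - 28)) = 3864837*(-261 - 81)/3017 = (3864837/3017)*(-342) = -1321774254/3017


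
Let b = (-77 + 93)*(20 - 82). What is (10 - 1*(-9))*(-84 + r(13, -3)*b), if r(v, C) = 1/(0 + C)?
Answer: 14060/3 ≈ 4686.7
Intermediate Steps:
b = -992 (b = 16*(-62) = -992)
r(v, C) = 1/C
(10 - 1*(-9))*(-84 + r(13, -3)*b) = (10 - 1*(-9))*(-84 - 992/(-3)) = (10 + 9)*(-84 - 1/3*(-992)) = 19*(-84 + 992/3) = 19*(740/3) = 14060/3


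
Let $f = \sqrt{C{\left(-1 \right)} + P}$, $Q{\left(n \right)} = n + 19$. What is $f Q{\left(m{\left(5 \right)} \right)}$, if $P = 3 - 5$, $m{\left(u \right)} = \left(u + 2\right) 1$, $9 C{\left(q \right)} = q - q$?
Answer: $26 i \sqrt{2} \approx 36.77 i$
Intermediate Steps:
$C{\left(q \right)} = 0$ ($C{\left(q \right)} = \frac{q - q}{9} = \frac{1}{9} \cdot 0 = 0$)
$m{\left(u \right)} = 2 + u$ ($m{\left(u \right)} = \left(2 + u\right) 1 = 2 + u$)
$P = -2$ ($P = 3 - 5 = -2$)
$Q{\left(n \right)} = 19 + n$
$f = i \sqrt{2}$ ($f = \sqrt{0 - 2} = \sqrt{-2} = i \sqrt{2} \approx 1.4142 i$)
$f Q{\left(m{\left(5 \right)} \right)} = i \sqrt{2} \left(19 + \left(2 + 5\right)\right) = i \sqrt{2} \left(19 + 7\right) = i \sqrt{2} \cdot 26 = 26 i \sqrt{2}$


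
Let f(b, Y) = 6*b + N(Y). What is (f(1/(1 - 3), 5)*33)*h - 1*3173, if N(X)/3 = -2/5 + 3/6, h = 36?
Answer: -31903/5 ≈ -6380.6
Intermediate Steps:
N(X) = 3/10 (N(X) = 3*(-2/5 + 3/6) = 3*(-2*⅕ + 3*(⅙)) = 3*(-⅖ + ½) = 3*(⅒) = 3/10)
f(b, Y) = 3/10 + 6*b (f(b, Y) = 6*b + 3/10 = 3/10 + 6*b)
(f(1/(1 - 3), 5)*33)*h - 1*3173 = ((3/10 + 6/(1 - 3))*33)*36 - 1*3173 = ((3/10 + 6/(-2))*33)*36 - 3173 = ((3/10 + 6*(-½))*33)*36 - 3173 = ((3/10 - 3)*33)*36 - 3173 = -27/10*33*36 - 3173 = -891/10*36 - 3173 = -16038/5 - 3173 = -31903/5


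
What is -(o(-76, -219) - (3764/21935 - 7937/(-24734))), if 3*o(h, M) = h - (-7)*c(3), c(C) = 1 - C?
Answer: 16543405571/542540290 ≈ 30.492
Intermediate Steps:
o(h, M) = -14/3 + h/3 (o(h, M) = (h - (-7)*(1 - 1*3))/3 = (h - (-7)*(1 - 3))/3 = (h - (-7)*(-2))/3 = (h - 1*14)/3 = (h - 14)/3 = (-14 + h)/3 = -14/3 + h/3)
-(o(-76, -219) - (3764/21935 - 7937/(-24734))) = -((-14/3 + (⅓)*(-76)) - (3764/21935 - 7937/(-24734))) = -((-14/3 - 76/3) - (3764*(1/21935) - 7937*(-1/24734))) = -(-30 - (3764/21935 + 7937/24734)) = -(-30 - 1*267196871/542540290) = -(-30 - 267196871/542540290) = -1*(-16543405571/542540290) = 16543405571/542540290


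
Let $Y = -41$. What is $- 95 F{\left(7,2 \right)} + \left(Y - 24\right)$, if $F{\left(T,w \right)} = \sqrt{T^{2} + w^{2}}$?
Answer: $-65 - 95 \sqrt{53} \approx -756.61$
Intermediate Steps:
$- 95 F{\left(7,2 \right)} + \left(Y - 24\right) = - 95 \sqrt{7^{2} + 2^{2}} - 65 = - 95 \sqrt{49 + 4} - 65 = - 95 \sqrt{53} - 65 = -65 - 95 \sqrt{53}$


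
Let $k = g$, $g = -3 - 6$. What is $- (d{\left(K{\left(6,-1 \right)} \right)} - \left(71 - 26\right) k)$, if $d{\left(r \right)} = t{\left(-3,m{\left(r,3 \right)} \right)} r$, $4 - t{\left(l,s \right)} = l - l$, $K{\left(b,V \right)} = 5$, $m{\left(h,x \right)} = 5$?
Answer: $-425$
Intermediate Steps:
$t{\left(l,s \right)} = 4$ ($t{\left(l,s \right)} = 4 - \left(l - l\right) = 4 - 0 = 4 + 0 = 4$)
$d{\left(r \right)} = 4 r$
$g = -9$ ($g = -3 - 6 = -9$)
$k = -9$
$- (d{\left(K{\left(6,-1 \right)} \right)} - \left(71 - 26\right) k) = - (4 \cdot 5 - \left(71 - 26\right) \left(-9\right)) = - (20 - 45 \left(-9\right)) = - (20 - -405) = - (20 + 405) = \left(-1\right) 425 = -425$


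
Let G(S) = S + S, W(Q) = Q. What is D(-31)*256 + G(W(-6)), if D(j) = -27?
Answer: -6924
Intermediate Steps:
G(S) = 2*S
D(-31)*256 + G(W(-6)) = -27*256 + 2*(-6) = -6912 - 12 = -6924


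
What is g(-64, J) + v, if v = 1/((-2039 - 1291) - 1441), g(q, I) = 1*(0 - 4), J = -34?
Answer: -19085/4771 ≈ -4.0002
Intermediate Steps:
g(q, I) = -4 (g(q, I) = 1*(-4) = -4)
v = -1/4771 (v = 1/(-3330 - 1441) = 1/(-4771) = -1/4771 ≈ -0.00020960)
g(-64, J) + v = -4 - 1/4771 = -19085/4771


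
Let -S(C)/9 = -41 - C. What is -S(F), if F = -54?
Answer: 117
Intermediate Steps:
S(C) = 369 + 9*C (S(C) = -9*(-41 - C) = 369 + 9*C)
-S(F) = -(369 + 9*(-54)) = -(369 - 486) = -1*(-117) = 117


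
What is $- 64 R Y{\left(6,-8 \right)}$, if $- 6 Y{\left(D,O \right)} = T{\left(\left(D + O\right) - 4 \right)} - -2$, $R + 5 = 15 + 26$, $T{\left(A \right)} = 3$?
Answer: $1920$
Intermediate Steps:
$R = 36$ ($R = -5 + \left(15 + 26\right) = -5 + 41 = 36$)
$Y{\left(D,O \right)} = - \frac{5}{6}$ ($Y{\left(D,O \right)} = - \frac{3 - -2}{6} = - \frac{3 + 2}{6} = \left(- \frac{1}{6}\right) 5 = - \frac{5}{6}$)
$- 64 R Y{\left(6,-8 \right)} = \left(-64\right) 36 \left(- \frac{5}{6}\right) = \left(-2304\right) \left(- \frac{5}{6}\right) = 1920$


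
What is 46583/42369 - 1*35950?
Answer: -1523118967/42369 ≈ -35949.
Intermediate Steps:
46583/42369 - 1*35950 = 46583*(1/42369) - 35950 = 46583/42369 - 35950 = -1523118967/42369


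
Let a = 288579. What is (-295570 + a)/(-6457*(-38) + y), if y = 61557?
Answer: -6991/306923 ≈ -0.022778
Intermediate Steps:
(-295570 + a)/(-6457*(-38) + y) = (-295570 + 288579)/(-6457*(-38) + 61557) = -6991/(245366 + 61557) = -6991/306923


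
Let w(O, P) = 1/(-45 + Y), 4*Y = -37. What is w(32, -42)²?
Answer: 16/47089 ≈ 0.00033978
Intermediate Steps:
Y = -37/4 (Y = (¼)*(-37) = -37/4 ≈ -9.2500)
w(O, P) = -4/217 (w(O, P) = 1/(-45 - 37/4) = 1/(-217/4) = -4/217)
w(32, -42)² = (-4/217)² = 16/47089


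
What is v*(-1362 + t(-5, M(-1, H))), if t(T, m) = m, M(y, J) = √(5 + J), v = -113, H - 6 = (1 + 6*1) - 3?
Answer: 153906 - 113*√15 ≈ 1.5347e+5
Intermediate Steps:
H = 10 (H = 6 + ((1 + 6*1) - 3) = 6 + ((1 + 6) - 3) = 6 + (7 - 3) = 6 + 4 = 10)
v*(-1362 + t(-5, M(-1, H))) = -113*(-1362 + √(5 + 10)) = -113*(-1362 + √15) = 153906 - 113*√15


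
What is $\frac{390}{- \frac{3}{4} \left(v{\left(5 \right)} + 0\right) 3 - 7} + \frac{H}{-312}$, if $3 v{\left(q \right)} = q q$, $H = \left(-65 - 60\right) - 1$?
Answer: $- \frac{78957}{5356} \approx -14.742$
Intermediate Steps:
$H = -126$ ($H = -125 - 1 = -126$)
$v{\left(q \right)} = \frac{q^{2}}{3}$ ($v{\left(q \right)} = \frac{q q}{3} = \frac{q^{2}}{3}$)
$\frac{390}{- \frac{3}{4} \left(v{\left(5 \right)} + 0\right) 3 - 7} + \frac{H}{-312} = \frac{390}{- \frac{3}{4} \left(\frac{5^{2}}{3} + 0\right) 3 - 7} - \frac{126}{-312} = \frac{390}{\left(-3\right) \frac{1}{4} \left(\frac{1}{3} \cdot 25 + 0\right) 3 - 7} - - \frac{21}{52} = \frac{390}{- \frac{3 \left(\frac{25}{3} + 0\right)}{4} \cdot 3 - 7} + \frac{21}{52} = \frac{390}{\left(- \frac{3}{4}\right) \frac{25}{3} \cdot 3 - 7} + \frac{21}{52} = \frac{390}{\left(- \frac{25}{4}\right) 3 - 7} + \frac{21}{52} = \frac{390}{- \frac{75}{4} - 7} + \frac{21}{52} = \frac{390}{- \frac{103}{4}} + \frac{21}{52} = 390 \left(- \frac{4}{103}\right) + \frac{21}{52} = - \frac{1560}{103} + \frac{21}{52} = - \frac{78957}{5356}$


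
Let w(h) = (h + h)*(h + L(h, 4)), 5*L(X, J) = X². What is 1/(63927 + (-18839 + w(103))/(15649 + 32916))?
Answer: 22075/1411388284 ≈ 1.5641e-5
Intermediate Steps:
L(X, J) = X²/5
w(h) = 2*h*(h + h²/5) (w(h) = (h + h)*(h + h²/5) = (2*h)*(h + h²/5) = 2*h*(h + h²/5))
1/(63927 + (-18839 + w(103))/(15649 + 32916)) = 1/(63927 + (-18839 + (⅖)*103²*(5 + 103))/(15649 + 32916)) = 1/(63927 + (-18839 + (⅖)*10609*108)/48565) = 1/(63927 + (-18839 + 2291544/5)*(1/48565)) = 1/(63927 + (2197349/5)*(1/48565)) = 1/(63927 + 199759/22075) = 1/(1411388284/22075) = 22075/1411388284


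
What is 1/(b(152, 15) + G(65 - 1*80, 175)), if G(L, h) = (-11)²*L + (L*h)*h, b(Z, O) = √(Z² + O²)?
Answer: -461190/212696192771 - √23329/212696192771 ≈ -2.1690e-6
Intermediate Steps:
b(Z, O) = √(O² + Z²)
G(L, h) = 121*L + L*h²
1/(b(152, 15) + G(65 - 1*80, 175)) = 1/(√(15² + 152²) + (65 - 1*80)*(121 + 175²)) = 1/(√(225 + 23104) + (65 - 80)*(121 + 30625)) = 1/(√23329 - 15*30746) = 1/(√23329 - 461190) = 1/(-461190 + √23329)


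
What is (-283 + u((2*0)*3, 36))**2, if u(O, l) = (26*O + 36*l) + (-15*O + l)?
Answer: 1100401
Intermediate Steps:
u(O, l) = 11*O + 37*l (u(O, l) = (26*O + 36*l) + (l - 15*O) = 11*O + 37*l)
(-283 + u((2*0)*3, 36))**2 = (-283 + (11*((2*0)*3) + 37*36))**2 = (-283 + (11*(0*3) + 1332))**2 = (-283 + (11*0 + 1332))**2 = (-283 + (0 + 1332))**2 = (-283 + 1332)**2 = 1049**2 = 1100401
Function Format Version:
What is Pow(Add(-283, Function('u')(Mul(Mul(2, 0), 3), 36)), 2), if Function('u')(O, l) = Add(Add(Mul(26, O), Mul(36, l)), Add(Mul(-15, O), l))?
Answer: 1100401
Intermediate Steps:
Function('u')(O, l) = Add(Mul(11, O), Mul(37, l)) (Function('u')(O, l) = Add(Add(Mul(26, O), Mul(36, l)), Add(l, Mul(-15, O))) = Add(Mul(11, O), Mul(37, l)))
Pow(Add(-283, Function('u')(Mul(Mul(2, 0), 3), 36)), 2) = Pow(Add(-283, Add(Mul(11, Mul(Mul(2, 0), 3)), Mul(37, 36))), 2) = Pow(Add(-283, Add(Mul(11, Mul(0, 3)), 1332)), 2) = Pow(Add(-283, Add(Mul(11, 0), 1332)), 2) = Pow(Add(-283, Add(0, 1332)), 2) = Pow(Add(-283, 1332), 2) = Pow(1049, 2) = 1100401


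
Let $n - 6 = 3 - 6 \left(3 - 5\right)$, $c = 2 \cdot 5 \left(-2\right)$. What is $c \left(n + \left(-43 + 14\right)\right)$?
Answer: $160$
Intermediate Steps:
$c = -20$ ($c = 10 \left(-2\right) = -20$)
$n = 21$ ($n = 6 - \left(-3 + 6 \left(3 - 5\right)\right) = 6 + \left(3 - -12\right) = 6 + \left(3 + 12\right) = 6 + 15 = 21$)
$c \left(n + \left(-43 + 14\right)\right) = - 20 \left(21 + \left(-43 + 14\right)\right) = - 20 \left(21 - 29\right) = \left(-20\right) \left(-8\right) = 160$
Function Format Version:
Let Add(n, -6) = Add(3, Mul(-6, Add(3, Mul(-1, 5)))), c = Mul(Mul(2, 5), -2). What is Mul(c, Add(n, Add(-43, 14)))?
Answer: 160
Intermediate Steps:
c = -20 (c = Mul(10, -2) = -20)
n = 21 (n = Add(6, Add(3, Mul(-6, Add(3, Mul(-1, 5))))) = Add(6, Add(3, Mul(-6, Add(3, -5)))) = Add(6, Add(3, Mul(-6, -2))) = Add(6, Add(3, 12)) = Add(6, 15) = 21)
Mul(c, Add(n, Add(-43, 14))) = Mul(-20, Add(21, Add(-43, 14))) = Mul(-20, Add(21, -29)) = Mul(-20, -8) = 160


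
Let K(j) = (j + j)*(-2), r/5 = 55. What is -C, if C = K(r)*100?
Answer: 110000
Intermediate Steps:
r = 275 (r = 5*55 = 275)
K(j) = -4*j (K(j) = (2*j)*(-2) = -4*j)
C = -110000 (C = -4*275*100 = -1100*100 = -110000)
-C = -1*(-110000) = 110000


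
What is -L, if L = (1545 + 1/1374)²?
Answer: -4506411454561/1887876 ≈ -2.3870e+6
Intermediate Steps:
L = 4506411454561/1887876 (L = (1545 + 1/1374)² = (2122831/1374)² = 4506411454561/1887876 ≈ 2.3870e+6)
-L = -1*4506411454561/1887876 = -4506411454561/1887876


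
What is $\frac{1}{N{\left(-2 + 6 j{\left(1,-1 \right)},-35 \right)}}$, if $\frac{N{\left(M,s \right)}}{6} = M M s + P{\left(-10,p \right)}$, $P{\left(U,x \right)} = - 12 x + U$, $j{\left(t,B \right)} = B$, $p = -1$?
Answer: $- \frac{1}{13428} \approx -7.4471 \cdot 10^{-5}$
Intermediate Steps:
$P{\left(U,x \right)} = U - 12 x$
$N{\left(M,s \right)} = 12 + 6 s M^{2}$ ($N{\left(M,s \right)} = 6 \left(M M s - -2\right) = 6 \left(M^{2} s + \left(-10 + 12\right)\right) = 6 \left(s M^{2} + 2\right) = 6 \left(2 + s M^{2}\right) = 12 + 6 s M^{2}$)
$\frac{1}{N{\left(-2 + 6 j{\left(1,-1 \right)},-35 \right)}} = \frac{1}{12 + 6 \left(-35\right) \left(-2 + 6 \left(-1\right)\right)^{2}} = \frac{1}{12 + 6 \left(-35\right) \left(-2 - 6\right)^{2}} = \frac{1}{12 + 6 \left(-35\right) \left(-8\right)^{2}} = \frac{1}{12 + 6 \left(-35\right) 64} = \frac{1}{12 - 13440} = \frac{1}{-13428} = - \frac{1}{13428}$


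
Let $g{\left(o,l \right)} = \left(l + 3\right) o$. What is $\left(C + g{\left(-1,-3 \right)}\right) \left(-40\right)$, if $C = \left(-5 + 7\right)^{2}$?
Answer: $-160$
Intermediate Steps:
$g{\left(o,l \right)} = o \left(3 + l\right)$ ($g{\left(o,l \right)} = \left(3 + l\right) o = o \left(3 + l\right)$)
$C = 4$ ($C = 2^{2} = 4$)
$\left(C + g{\left(-1,-3 \right)}\right) \left(-40\right) = \left(4 - \left(3 - 3\right)\right) \left(-40\right) = \left(4 - 0\right) \left(-40\right) = \left(4 + 0\right) \left(-40\right) = 4 \left(-40\right) = -160$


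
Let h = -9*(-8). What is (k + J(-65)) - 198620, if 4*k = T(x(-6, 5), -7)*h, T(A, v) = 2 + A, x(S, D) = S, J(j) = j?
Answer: -198757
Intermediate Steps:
h = 72
k = -72 (k = ((2 - 6)*72)/4 = (-4*72)/4 = (¼)*(-288) = -72)
(k + J(-65)) - 198620 = (-72 - 65) - 198620 = -137 - 198620 = -198757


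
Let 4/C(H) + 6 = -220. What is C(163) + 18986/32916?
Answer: 1039793/1859754 ≈ 0.55910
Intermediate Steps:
C(H) = -2/113 (C(H) = 4/(-6 - 220) = 4/(-226) = 4*(-1/226) = -2/113)
C(163) + 18986/32916 = -2/113 + 18986/32916 = -2/113 + 18986*(1/32916) = -2/113 + 9493/16458 = 1039793/1859754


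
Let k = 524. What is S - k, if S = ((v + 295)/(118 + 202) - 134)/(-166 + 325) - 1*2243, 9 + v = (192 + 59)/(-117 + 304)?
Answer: -26334752347/9514560 ≈ -2767.8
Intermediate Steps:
v = -1432/187 (v = -9 + (192 + 59)/(-117 + 304) = -9 + 251/187 = -1432/187 ≈ -7.6578)
S = -21349122907/9514560 (S = ((-1432/187 + 295)/(118 + 202) - 134)/(-166 + 325) - 1*2243 = ((53733/187)/320 - 134)/159 - 2243 = ((53733/187)*(1/320) - 134)*(1/159) - 2243 = (53733/59840 - 134)*(1/159) - 2243 = -7964827/59840*1/159 - 2243 = -7964827/9514560 - 2243 = -21349122907/9514560 ≈ -2243.8)
S - k = -21349122907/9514560 - 1*524 = -21349122907/9514560 - 524 = -26334752347/9514560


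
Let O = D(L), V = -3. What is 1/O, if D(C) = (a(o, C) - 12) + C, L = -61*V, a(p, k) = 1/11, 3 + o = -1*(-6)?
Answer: 11/1882 ≈ 0.0058448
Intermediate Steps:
o = 3 (o = -3 - 1*(-6) = -3 + 6 = 3)
a(p, k) = 1/11
L = 183 (L = -61*(-3) = 183)
D(C) = -131/11 + C (D(C) = (1/11 - 12) + C = -131/11 + C)
O = 1882/11 (O = -131/11 + 183 = 1882/11 ≈ 171.09)
1/O = 1/(1882/11) = 11/1882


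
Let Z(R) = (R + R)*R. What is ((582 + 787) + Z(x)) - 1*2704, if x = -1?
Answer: -1333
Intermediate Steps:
Z(R) = 2*R² (Z(R) = (2*R)*R = 2*R²)
((582 + 787) + Z(x)) - 1*2704 = ((582 + 787) + 2*(-1)²) - 1*2704 = (1369 + 2*1) - 2704 = (1369 + 2) - 2704 = 1371 - 2704 = -1333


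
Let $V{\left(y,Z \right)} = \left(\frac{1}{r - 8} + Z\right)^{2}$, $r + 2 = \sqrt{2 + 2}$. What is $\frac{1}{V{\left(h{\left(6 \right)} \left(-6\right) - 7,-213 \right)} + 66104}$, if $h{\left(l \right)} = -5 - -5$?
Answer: $\frac{64}{7137681} \approx 8.9665 \cdot 10^{-6}$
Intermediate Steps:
$h{\left(l \right)} = 0$ ($h{\left(l \right)} = -5 + 5 = 0$)
$r = 0$ ($r = -2 + \sqrt{2 + 2} = -2 + \sqrt{4} = -2 + 2 = 0$)
$V{\left(y,Z \right)} = \left(- \frac{1}{8} + Z\right)^{2}$ ($V{\left(y,Z \right)} = \left(\frac{1}{0 - 8} + Z\right)^{2} = \left(\frac{1}{-8} + Z\right)^{2} = \left(- \frac{1}{8} + Z\right)^{2}$)
$\frac{1}{V{\left(h{\left(6 \right)} \left(-6\right) - 7,-213 \right)} + 66104} = \frac{1}{\frac{\left(1 - -1704\right)^{2}}{64} + 66104} = \frac{1}{\frac{\left(1 + 1704\right)^{2}}{64} + 66104} = \frac{1}{\frac{1705^{2}}{64} + 66104} = \frac{1}{\frac{1}{64} \cdot 2907025 + 66104} = \frac{1}{\frac{2907025}{64} + 66104} = \frac{1}{\frac{7137681}{64}} = \frac{64}{7137681}$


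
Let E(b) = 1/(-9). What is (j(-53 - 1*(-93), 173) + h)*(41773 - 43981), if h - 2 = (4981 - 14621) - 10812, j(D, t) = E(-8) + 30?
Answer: 135262816/3 ≈ 4.5088e+7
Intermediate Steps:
E(b) = -⅑
j(D, t) = 269/9 (j(D, t) = -⅑ + 30 = 269/9)
h = -20450 (h = 2 + ((4981 - 14621) - 10812) = 2 + (-9640 - 10812) = 2 - 20452 = -20450)
(j(-53 - 1*(-93), 173) + h)*(41773 - 43981) = (269/9 - 20450)*(41773 - 43981) = -183781/9*(-2208) = 135262816/3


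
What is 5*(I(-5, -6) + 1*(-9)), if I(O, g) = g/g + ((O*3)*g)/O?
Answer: -130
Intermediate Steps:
I(O, g) = 1 + 3*g (I(O, g) = 1 + ((3*O)*g)/O = 1 + (3*O*g)/O = 1 + 3*g)
5*(I(-5, -6) + 1*(-9)) = 5*((1 + 3*(-6)) + 1*(-9)) = 5*((1 - 18) - 9) = 5*(-17 - 9) = 5*(-26) = -130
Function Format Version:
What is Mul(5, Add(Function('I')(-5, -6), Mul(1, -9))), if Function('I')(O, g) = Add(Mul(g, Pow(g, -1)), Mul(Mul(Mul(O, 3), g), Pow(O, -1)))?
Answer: -130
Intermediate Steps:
Function('I')(O, g) = Add(1, Mul(3, g)) (Function('I')(O, g) = Add(1, Mul(Mul(Mul(3, O), g), Pow(O, -1))) = Add(1, Mul(Mul(3, O, g), Pow(O, -1))) = Add(1, Mul(3, g)))
Mul(5, Add(Function('I')(-5, -6), Mul(1, -9))) = Mul(5, Add(Add(1, Mul(3, -6)), Mul(1, -9))) = Mul(5, Add(Add(1, -18), -9)) = Mul(5, Add(-17, -9)) = Mul(5, -26) = -130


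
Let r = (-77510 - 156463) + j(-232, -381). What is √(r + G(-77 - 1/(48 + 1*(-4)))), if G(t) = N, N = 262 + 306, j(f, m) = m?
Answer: I*√233786 ≈ 483.51*I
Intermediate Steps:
N = 568
G(t) = 568
r = -234354 (r = (-77510 - 156463) - 381 = -233973 - 381 = -234354)
√(r + G(-77 - 1/(48 + 1*(-4)))) = √(-234354 + 568) = √(-233786) = I*√233786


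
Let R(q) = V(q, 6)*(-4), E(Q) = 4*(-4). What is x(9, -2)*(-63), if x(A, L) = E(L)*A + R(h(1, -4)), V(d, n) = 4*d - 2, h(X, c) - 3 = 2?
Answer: 13608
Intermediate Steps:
h(X, c) = 5 (h(X, c) = 3 + 2 = 5)
V(d, n) = -2 + 4*d
E(Q) = -16
R(q) = 8 - 16*q (R(q) = (-2 + 4*q)*(-4) = 8 - 16*q)
x(A, L) = -72 - 16*A (x(A, L) = -16*A + (8 - 16*5) = -16*A + (8 - 80) = -16*A - 72 = -72 - 16*A)
x(9, -2)*(-63) = (-72 - 16*9)*(-63) = (-72 - 144)*(-63) = -216*(-63) = 13608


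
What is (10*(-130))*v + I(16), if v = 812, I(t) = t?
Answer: -1055584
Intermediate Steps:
(10*(-130))*v + I(16) = (10*(-130))*812 + 16 = -1300*812 + 16 = -1055600 + 16 = -1055584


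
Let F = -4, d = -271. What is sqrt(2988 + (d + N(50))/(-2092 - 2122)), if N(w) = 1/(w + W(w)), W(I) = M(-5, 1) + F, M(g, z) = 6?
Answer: sqrt(732031244490)/15652 ≈ 54.663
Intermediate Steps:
W(I) = 2 (W(I) = 6 - 4 = 2)
N(w) = 1/(2 + w) (N(w) = 1/(w + 2) = 1/(2 + w))
sqrt(2988 + (d + N(50))/(-2092 - 2122)) = sqrt(2988 + (-271 + 1/(2 + 50))/(-2092 - 2122)) = sqrt(2988 + (-271 + 1/52)/(-4214)) = sqrt(2988 + (-271 + 1/52)*(-1/4214)) = sqrt(2988 - 14091/52*(-1/4214)) = sqrt(2988 + 2013/31304) = sqrt(93538365/31304) = sqrt(732031244490)/15652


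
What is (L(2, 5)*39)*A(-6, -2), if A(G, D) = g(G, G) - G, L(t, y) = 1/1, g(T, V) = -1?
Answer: 195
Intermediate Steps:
L(t, y) = 1 (L(t, y) = 1*1 = 1)
A(G, D) = -1 - G
(L(2, 5)*39)*A(-6, -2) = (1*39)*(-1 - 1*(-6)) = 39*(-1 + 6) = 39*5 = 195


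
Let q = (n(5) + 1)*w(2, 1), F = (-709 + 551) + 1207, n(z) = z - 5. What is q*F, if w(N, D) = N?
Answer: 2098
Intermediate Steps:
n(z) = -5 + z
F = 1049 (F = -158 + 1207 = 1049)
q = 2 (q = ((-5 + 5) + 1)*2 = (0 + 1)*2 = 1*2 = 2)
q*F = 2*1049 = 2098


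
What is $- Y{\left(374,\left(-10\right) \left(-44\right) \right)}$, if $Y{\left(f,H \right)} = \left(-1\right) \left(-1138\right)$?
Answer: $-1138$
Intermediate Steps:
$Y{\left(f,H \right)} = 1138$
$- Y{\left(374,\left(-10\right) \left(-44\right) \right)} = \left(-1\right) 1138 = -1138$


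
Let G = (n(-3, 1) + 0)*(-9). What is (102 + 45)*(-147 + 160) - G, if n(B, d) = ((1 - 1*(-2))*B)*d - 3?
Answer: 1803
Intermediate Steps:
n(B, d) = -3 + 3*B*d (n(B, d) = ((1 + 2)*B)*d - 3 = (3*B)*d - 3 = 3*B*d - 3 = -3 + 3*B*d)
G = 108 (G = ((-3 + 3*(-3)*1) + 0)*(-9) = ((-3 - 9) + 0)*(-9) = (-12 + 0)*(-9) = -12*(-9) = 108)
(102 + 45)*(-147 + 160) - G = (102 + 45)*(-147 + 160) - 1*108 = 147*13 - 108 = 1911 - 108 = 1803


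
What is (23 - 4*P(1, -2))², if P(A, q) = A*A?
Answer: 361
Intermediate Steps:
P(A, q) = A²
(23 - 4*P(1, -2))² = (23 - 4*1²)² = (23 - 4*1)² = (23 - 4)² = 19² = 361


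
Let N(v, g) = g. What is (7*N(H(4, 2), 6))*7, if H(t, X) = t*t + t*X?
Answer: 294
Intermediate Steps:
H(t, X) = t² + X*t
(7*N(H(4, 2), 6))*7 = (7*6)*7 = 42*7 = 294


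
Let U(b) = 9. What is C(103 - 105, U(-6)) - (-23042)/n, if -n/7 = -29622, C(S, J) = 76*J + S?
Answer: 70719235/103677 ≈ 682.11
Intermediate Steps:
C(S, J) = S + 76*J
n = 207354 (n = -7*(-29622) = 207354)
C(103 - 105, U(-6)) - (-23042)/n = ((103 - 105) + 76*9) - (-23042)/207354 = (-2 + 684) - (-23042)/207354 = 682 - 1*(-11521/103677) = 682 + 11521/103677 = 70719235/103677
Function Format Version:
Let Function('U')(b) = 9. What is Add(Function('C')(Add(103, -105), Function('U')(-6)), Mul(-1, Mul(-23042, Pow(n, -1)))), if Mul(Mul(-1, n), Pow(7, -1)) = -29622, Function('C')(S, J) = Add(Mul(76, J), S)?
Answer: Rational(70719235, 103677) ≈ 682.11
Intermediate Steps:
Function('C')(S, J) = Add(S, Mul(76, J))
n = 207354 (n = Mul(-7, -29622) = 207354)
Add(Function('C')(Add(103, -105), Function('U')(-6)), Mul(-1, Mul(-23042, Pow(n, -1)))) = Add(Add(Add(103, -105), Mul(76, 9)), Mul(-1, Mul(-23042, Pow(207354, -1)))) = Add(Add(-2, 684), Mul(-1, Mul(-23042, Rational(1, 207354)))) = Add(682, Mul(-1, Rational(-11521, 103677))) = Add(682, Rational(11521, 103677)) = Rational(70719235, 103677)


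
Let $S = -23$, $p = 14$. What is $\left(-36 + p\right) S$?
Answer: $506$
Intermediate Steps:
$\left(-36 + p\right) S = \left(-36 + 14\right) \left(-23\right) = \left(-22\right) \left(-23\right) = 506$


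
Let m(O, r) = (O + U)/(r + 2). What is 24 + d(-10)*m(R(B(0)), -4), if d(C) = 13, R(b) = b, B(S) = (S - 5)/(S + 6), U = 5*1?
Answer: -37/12 ≈ -3.0833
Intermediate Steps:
U = 5
B(S) = (-5 + S)/(6 + S)
m(O, r) = (5 + O)/(2 + r) (m(O, r) = (O + 5)/(r + 2) = (5 + O)/(2 + r))
24 + d(-10)*m(R(B(0)), -4) = 24 + 13*((5 + (-5 + 0)/(6 + 0))/(2 - 4)) = 24 + 13*((5 - 5/6)/(-2)) = 24 + 13*(-(5 + (1/6)*(-5))/2) = 24 + 13*(-(5 - 5/6)/2) = 24 + 13*(-1/2*25/6) = 24 + 13*(-25/12) = 24 - 325/12 = -37/12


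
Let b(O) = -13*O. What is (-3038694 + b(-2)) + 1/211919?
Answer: -643951483891/211919 ≈ -3.0387e+6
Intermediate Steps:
(-3038694 + b(-2)) + 1/211919 = (-3038694 - 13*(-2)) + 1/211919 = (-3038694 + 26) + 1/211919 = -3038668 + 1/211919 = -643951483891/211919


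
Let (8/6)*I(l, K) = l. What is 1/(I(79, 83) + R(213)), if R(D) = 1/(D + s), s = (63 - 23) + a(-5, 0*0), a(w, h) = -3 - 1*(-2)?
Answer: 63/3733 ≈ 0.016877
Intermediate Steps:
a(w, h) = -1 (a(w, h) = -3 + 2 = -1)
I(l, K) = 3*l/4
s = 39 (s = (63 - 23) - 1 = 40 - 1 = 39)
R(D) = 1/(39 + D) (R(D) = 1/(D + 39) = 1/(39 + D))
1/(I(79, 83) + R(213)) = 1/((¾)*79 + 1/(39 + 213)) = 1/(237/4 + 1/252) = 1/(3733/63) = 63/3733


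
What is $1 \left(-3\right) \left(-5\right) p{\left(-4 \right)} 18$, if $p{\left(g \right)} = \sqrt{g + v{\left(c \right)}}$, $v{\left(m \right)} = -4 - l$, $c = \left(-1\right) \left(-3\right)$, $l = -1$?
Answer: $270 i \sqrt{7} \approx 714.35 i$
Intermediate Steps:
$c = 3$
$v{\left(m \right)} = -3$ ($v{\left(m \right)} = -4 - -1 = -4 + 1 = -3$)
$p{\left(g \right)} = \sqrt{-3 + g}$ ($p{\left(g \right)} = \sqrt{g - 3} = \sqrt{-3 + g}$)
$1 \left(-3\right) \left(-5\right) p{\left(-4 \right)} 18 = 1 \left(-3\right) \left(-5\right) \sqrt{-3 - 4} \cdot 18 = \left(-3\right) \left(-5\right) \sqrt{-7} \cdot 18 = 15 i \sqrt{7} \cdot 18 = 270 i \sqrt{7}$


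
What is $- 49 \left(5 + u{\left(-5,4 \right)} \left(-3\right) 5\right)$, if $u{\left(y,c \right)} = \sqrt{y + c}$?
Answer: $-245 + 735 i \approx -245.0 + 735.0 i$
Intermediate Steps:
$u{\left(y,c \right)} = \sqrt{c + y}$
$- 49 \left(5 + u{\left(-5,4 \right)} \left(-3\right) 5\right) = - 49 \left(5 + \sqrt{4 - 5} \left(-3\right) 5\right) = - 49 \left(5 + \sqrt{-1} \left(-3\right) 5\right) = - 49 \left(5 + i \left(-3\right) 5\right) = - 49 \left(5 + - 3 i 5\right) = - 49 \left(5 - 15 i\right) = -245 + 735 i$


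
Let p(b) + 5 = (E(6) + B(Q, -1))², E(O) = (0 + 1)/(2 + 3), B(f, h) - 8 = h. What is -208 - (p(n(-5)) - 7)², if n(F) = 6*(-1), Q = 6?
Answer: -1122016/625 ≈ -1795.2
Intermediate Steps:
B(f, h) = 8 + h
n(F) = -6
E(O) = ⅕ (E(O) = 1/5 = 1*(⅕) = ⅕)
p(b) = 1171/25 (p(b) = -5 + (⅕ + (8 - 1))² = -5 + (⅕ + 7)² = -5 + (36/5)² = -5 + 1296/25 = 1171/25)
-208 - (p(n(-5)) - 7)² = -208 - (1171/25 - 7)² = -208 - (996/25)² = -208 - 1*992016/625 = -208 - 992016/625 = -1122016/625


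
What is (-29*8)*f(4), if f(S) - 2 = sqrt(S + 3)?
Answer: -464 - 232*sqrt(7) ≈ -1077.8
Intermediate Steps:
f(S) = 2 + sqrt(3 + S) (f(S) = 2 + sqrt(S + 3) = 2 + sqrt(3 + S))
(-29*8)*f(4) = (-29*8)*(2 + sqrt(3 + 4)) = -232*(2 + sqrt(7)) = -464 - 232*sqrt(7)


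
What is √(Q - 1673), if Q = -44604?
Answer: I*√46277 ≈ 215.12*I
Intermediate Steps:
√(Q - 1673) = √(-44604 - 1673) = √(-46277) = I*√46277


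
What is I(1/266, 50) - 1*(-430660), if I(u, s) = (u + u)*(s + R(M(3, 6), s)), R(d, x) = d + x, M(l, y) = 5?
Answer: 8182555/19 ≈ 4.3066e+5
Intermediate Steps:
I(u, s) = 2*u*(5 + 2*s) (I(u, s) = (u + u)*(s + (5 + s)) = (2*u)*(5 + 2*s) = 2*u*(5 + 2*s))
I(1/266, 50) - 1*(-430660) = 2*(5 + 2*50)/266 - 1*(-430660) = 2*(1/266)*(5 + 100) + 430660 = 2*(1/266)*105 + 430660 = 15/19 + 430660 = 8182555/19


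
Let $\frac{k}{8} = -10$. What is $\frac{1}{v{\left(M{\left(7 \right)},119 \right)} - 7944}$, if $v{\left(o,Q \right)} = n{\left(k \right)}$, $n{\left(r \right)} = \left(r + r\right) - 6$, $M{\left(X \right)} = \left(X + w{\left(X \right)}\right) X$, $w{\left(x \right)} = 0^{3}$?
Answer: $- \frac{1}{8110} \approx -0.0001233$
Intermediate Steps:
$k = -80$ ($k = 8 \left(-10\right) = -80$)
$w{\left(x \right)} = 0$
$M{\left(X \right)} = X^{2}$ ($M{\left(X \right)} = \left(X + 0\right) X = X X = X^{2}$)
$n{\left(r \right)} = -6 + 2 r$ ($n{\left(r \right)} = 2 r - 6 = -6 + 2 r$)
$v{\left(o,Q \right)} = -166$ ($v{\left(o,Q \right)} = -6 + 2 \left(-80\right) = -6 - 160 = -166$)
$\frac{1}{v{\left(M{\left(7 \right)},119 \right)} - 7944} = \frac{1}{-166 - 7944} = \frac{1}{-8110} = - \frac{1}{8110}$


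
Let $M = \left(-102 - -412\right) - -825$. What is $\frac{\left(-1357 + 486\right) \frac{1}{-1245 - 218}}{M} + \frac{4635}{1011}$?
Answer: $\frac{2565773752}{559590185} \approx 4.5851$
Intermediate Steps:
$M = 1135$ ($M = \left(-102 + 412\right) + 825 = 310 + 825 = 1135$)
$\frac{\left(-1357 + 486\right) \frac{1}{-1245 - 218}}{M} + \frac{4635}{1011} = \frac{\left(-1357 + 486\right) \frac{1}{-1245 - 218}}{1135} + \frac{4635}{1011} = - \frac{871}{-1463} \cdot \frac{1}{1135} + 4635 \cdot \frac{1}{1011} = \left(-871\right) \left(- \frac{1}{1463}\right) \frac{1}{1135} + \frac{1545}{337} = \frac{871}{1463} \cdot \frac{1}{1135} + \frac{1545}{337} = \frac{871}{1660505} + \frac{1545}{337} = \frac{2565773752}{559590185}$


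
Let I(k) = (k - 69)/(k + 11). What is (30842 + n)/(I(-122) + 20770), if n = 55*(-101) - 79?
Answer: 2798088/2305661 ≈ 1.2136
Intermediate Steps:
n = -5634 (n = -5555 - 79 = -5634)
I(k) = (-69 + k)/(11 + k)
(30842 + n)/(I(-122) + 20770) = (30842 - 5634)/((-69 - 122)/(11 - 122) + 20770) = 25208/(-191/(-111) + 20770) = 25208/(-1/111*(-191) + 20770) = 25208/(191/111 + 20770) = 25208/(2305661/111) = 25208*(111/2305661) = 2798088/2305661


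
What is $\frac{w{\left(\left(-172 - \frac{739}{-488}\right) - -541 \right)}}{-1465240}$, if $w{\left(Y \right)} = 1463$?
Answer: $- \frac{209}{209320} \approx -0.00099847$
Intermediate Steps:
$\frac{w{\left(\left(-172 - \frac{739}{-488}\right) - -541 \right)}}{-1465240} = \frac{1463}{-1465240} = 1463 \left(- \frac{1}{1465240}\right) = - \frac{209}{209320}$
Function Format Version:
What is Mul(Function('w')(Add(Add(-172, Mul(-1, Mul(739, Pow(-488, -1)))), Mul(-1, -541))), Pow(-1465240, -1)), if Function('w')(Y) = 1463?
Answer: Rational(-209, 209320) ≈ -0.00099847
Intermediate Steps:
Mul(Function('w')(Add(Add(-172, Mul(-1, Mul(739, Pow(-488, -1)))), Mul(-1, -541))), Pow(-1465240, -1)) = Mul(1463, Pow(-1465240, -1)) = Mul(1463, Rational(-1, 1465240)) = Rational(-209, 209320)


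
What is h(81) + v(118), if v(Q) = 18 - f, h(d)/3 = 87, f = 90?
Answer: 189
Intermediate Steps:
h(d) = 261 (h(d) = 3*87 = 261)
v(Q) = -72 (v(Q) = 18 - 1*90 = 18 - 90 = -72)
h(81) + v(118) = 261 - 72 = 189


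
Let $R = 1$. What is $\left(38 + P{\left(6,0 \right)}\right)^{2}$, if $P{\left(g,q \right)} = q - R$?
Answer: $1369$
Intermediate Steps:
$P{\left(g,q \right)} = -1 + q$ ($P{\left(g,q \right)} = q - 1 = -1 + q$)
$\left(38 + P{\left(6,0 \right)}\right)^{2} = \left(38 + \left(-1 + 0\right)\right)^{2} = \left(38 - 1\right)^{2} = 37^{2} = 1369$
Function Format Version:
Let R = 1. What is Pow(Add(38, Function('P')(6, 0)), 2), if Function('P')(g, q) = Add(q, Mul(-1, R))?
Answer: 1369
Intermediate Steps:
Function('P')(g, q) = Add(-1, q) (Function('P')(g, q) = Add(q, Mul(-1, 1)) = Add(q, -1) = Add(-1, q))
Pow(Add(38, Function('P')(6, 0)), 2) = Pow(Add(38, Add(-1, 0)), 2) = Pow(Add(38, -1), 2) = Pow(37, 2) = 1369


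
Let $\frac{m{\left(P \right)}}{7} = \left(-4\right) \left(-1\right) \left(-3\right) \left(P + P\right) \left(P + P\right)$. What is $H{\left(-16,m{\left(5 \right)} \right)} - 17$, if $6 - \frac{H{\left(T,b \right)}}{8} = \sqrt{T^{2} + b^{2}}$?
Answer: $31 - 128 \sqrt{275626} \approx -67169.0$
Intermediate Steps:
$m{\left(P \right)} = - 336 P^{2}$ ($m{\left(P \right)} = 7 \left(-4\right) \left(-1\right) \left(-3\right) \left(P + P\right) \left(P + P\right) = 7 \cdot 4 \left(-3\right) 2 P 2 P = 7 \left(- 12 \cdot 4 P^{2}\right) = 7 \left(- 48 P^{2}\right) = - 336 P^{2}$)
$H{\left(T,b \right)} = 48 - 8 \sqrt{T^{2} + b^{2}}$
$H{\left(-16,m{\left(5 \right)} \right)} - 17 = \left(48 - 8 \sqrt{\left(-16\right)^{2} + \left(- 336 \cdot 5^{2}\right)^{2}}\right) - 17 = \left(48 - 8 \sqrt{256 + \left(\left(-336\right) 25\right)^{2}}\right) - 17 = \left(48 - 8 \sqrt{256 + \left(-8400\right)^{2}}\right) - 17 = \left(48 - 8 \sqrt{256 + 70560000}\right) - 17 = \left(48 - 8 \sqrt{70560256}\right) - 17 = \left(48 - 8 \cdot 16 \sqrt{275626}\right) - 17 = \left(48 - 128 \sqrt{275626}\right) - 17 = 31 - 128 \sqrt{275626}$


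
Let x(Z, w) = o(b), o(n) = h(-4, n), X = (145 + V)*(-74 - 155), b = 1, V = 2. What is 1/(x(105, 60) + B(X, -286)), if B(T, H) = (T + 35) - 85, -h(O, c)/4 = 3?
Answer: -1/33725 ≈ -2.9652e-5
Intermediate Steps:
h(O, c) = -12 (h(O, c) = -4*3 = -12)
X = -33663 (X = (145 + 2)*(-74 - 155) = 147*(-229) = -33663)
o(n) = -12
x(Z, w) = -12
B(T, H) = -50 + T (B(T, H) = (35 + T) - 85 = -50 + T)
1/(x(105, 60) + B(X, -286)) = 1/(-12 + (-50 - 33663)) = 1/(-12 - 33713) = 1/(-33725) = -1/33725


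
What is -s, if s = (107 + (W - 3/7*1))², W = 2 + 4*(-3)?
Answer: -456976/49 ≈ -9326.0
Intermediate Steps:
W = -10 (W = 2 - 12 = -10)
s = 456976/49 (s = (107 + (-10 - 3/7*1))² = (107 + (-10 - 3/7))² = (107 - 73/7)² = (676/7)² = 456976/49 ≈ 9326.0)
-s = -1*456976/49 = -456976/49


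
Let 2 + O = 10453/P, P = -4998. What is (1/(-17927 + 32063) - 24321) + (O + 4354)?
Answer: -235165352507/11775288 ≈ -19971.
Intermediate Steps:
O = -20449/4998 (O = -2 + 10453/(-4998) = -2 + 10453*(-1/4998) = -2 - 10453/4998 = -20449/4998 ≈ -4.0914)
(1/(-17927 + 32063) - 24321) + (O + 4354) = (1/(-17927 + 32063) - 24321) + (-20449/4998 + 4354) = (1/14136 - 24321) + 21740843/4998 = -343801655/14136 + 21740843/4998 = -235165352507/11775288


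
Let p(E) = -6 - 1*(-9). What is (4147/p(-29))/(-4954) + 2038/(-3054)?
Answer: -7158949/7564758 ≈ -0.94635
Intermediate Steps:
p(E) = 3 (p(E) = -6 + 9 = 3)
(4147/p(-29))/(-4954) + 2038/(-3054) = (4147/3)/(-4954) + 2038/(-3054) = (4147*(⅓))*(-1/4954) + 2038*(-1/3054) = (4147/3)*(-1/4954) - 1019/1527 = -4147/14862 - 1019/1527 = -7158949/7564758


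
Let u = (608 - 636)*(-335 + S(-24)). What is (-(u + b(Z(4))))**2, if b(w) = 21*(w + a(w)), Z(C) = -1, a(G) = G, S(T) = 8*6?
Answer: 63904036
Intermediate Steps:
S(T) = 48
b(w) = 42*w (b(w) = 21*(w + w) = 21*(2*w) = 42*w)
u = 8036 (u = (608 - 636)*(-335 + 48) = -28*(-287) = 8036)
(-(u + b(Z(4))))**2 = (-(8036 + 42*(-1)))**2 = (-(8036 - 42))**2 = (-1*7994)**2 = (-7994)**2 = 63904036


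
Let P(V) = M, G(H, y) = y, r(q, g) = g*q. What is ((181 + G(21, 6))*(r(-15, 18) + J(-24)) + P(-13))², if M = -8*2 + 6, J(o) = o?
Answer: 3023680144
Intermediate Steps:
M = -10 (M = -2*8 + 6 = -16 + 6 = -10)
P(V) = -10
((181 + G(21, 6))*(r(-15, 18) + J(-24)) + P(-13))² = ((181 + 6)*(18*(-15) - 24) - 10)² = (187*(-270 - 24) - 10)² = (187*(-294) - 10)² = (-54978 - 10)² = (-54988)² = 3023680144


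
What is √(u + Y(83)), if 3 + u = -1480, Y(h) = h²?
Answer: √5406 ≈ 73.526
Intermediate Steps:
u = -1483 (u = -3 - 1480 = -1483)
√(u + Y(83)) = √(-1483 + 83²) = √(-1483 + 6889) = √5406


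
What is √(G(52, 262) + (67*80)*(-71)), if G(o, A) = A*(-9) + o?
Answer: I*√382866 ≈ 618.76*I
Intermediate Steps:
G(o, A) = o - 9*A (G(o, A) = -9*A + o = o - 9*A)
√(G(52, 262) + (67*80)*(-71)) = √((52 - 9*262) + (67*80)*(-71)) = √((52 - 2358) + 5360*(-71)) = √(-2306 - 380560) = √(-382866) = I*√382866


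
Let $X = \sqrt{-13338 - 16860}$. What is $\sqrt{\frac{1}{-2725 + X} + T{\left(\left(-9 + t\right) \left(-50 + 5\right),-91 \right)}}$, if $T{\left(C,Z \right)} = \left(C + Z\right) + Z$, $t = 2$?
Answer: $\sqrt{\frac{362424 - 133 i \sqrt{30198}}{2725 - i \sqrt{30198}}} \approx 11.533 - 1.0 \cdot 10^{-6} i$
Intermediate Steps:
$T{\left(C,Z \right)} = C + 2 Z$
$X = i \sqrt{30198}$ ($X = \sqrt{-30198} = i \sqrt{30198} \approx 173.78 i$)
$\sqrt{\frac{1}{-2725 + X} + T{\left(\left(-9 + t\right) \left(-50 + 5\right),-91 \right)}} = \sqrt{\frac{1}{-2725 + i \sqrt{30198}} + \left(\left(-9 + 2\right) \left(-50 + 5\right) + 2 \left(-91\right)\right)} = \sqrt{\frac{1}{-2725 + i \sqrt{30198}} - -133} = \sqrt{\frac{1}{-2725 + i \sqrt{30198}} + \left(315 - 182\right)} = \sqrt{\frac{1}{-2725 + i \sqrt{30198}} + 133} = \sqrt{133 + \frac{1}{-2725 + i \sqrt{30198}}}$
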